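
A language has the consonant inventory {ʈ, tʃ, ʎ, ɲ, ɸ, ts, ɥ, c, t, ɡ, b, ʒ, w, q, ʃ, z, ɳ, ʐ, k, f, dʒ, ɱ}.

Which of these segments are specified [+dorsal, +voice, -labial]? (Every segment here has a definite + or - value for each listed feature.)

ʎ, ɲ, ɡ

Eliminate segments failing any feature: /ʈ, tʃ, ɸ, ts, t, b, ʒ, ʃ, z, ɳ, ʐ, f, dʒ, ɱ/ are [-dorsal]; /ɥ, w/ are [+labial]; /c, q, k/ are [-voice]. The remaining /ʎ, ɲ, ɡ/ satisfy [+dorsal], [+voice], [-labial].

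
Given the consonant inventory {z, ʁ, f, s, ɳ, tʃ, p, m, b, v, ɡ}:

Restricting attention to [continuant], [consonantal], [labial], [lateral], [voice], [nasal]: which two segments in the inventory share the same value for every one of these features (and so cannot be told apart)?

z, ʁ

/z/ (voiced alveolar fricative) and /ʁ/ (voiced uvular fricative) are both [+continuant], [+consonantal], [-labial], [-lateral], [+voice], [-nasal], so none of the listed features separates them. (They do differ in [coronal] and [dorsal], which are not among the given features.) Every other pair in the inventory differs on at least one listed feature.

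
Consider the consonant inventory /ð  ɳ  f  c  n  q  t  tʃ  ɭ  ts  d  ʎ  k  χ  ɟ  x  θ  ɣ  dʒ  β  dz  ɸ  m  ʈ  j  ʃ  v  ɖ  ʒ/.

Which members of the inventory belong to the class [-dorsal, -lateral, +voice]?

Checking each segment against [-dorsal], [-lateral], [+voice]: /ð/ (voiced dental fricative), /ɳ/ (retroflex nasal), /n/ (alveolar nasal), /d/ (voiced alveolar stop), /dʒ/ (voiced postalveolar affricate), /β/ (voiced bilabial fricative), among others, satisfy every feature; every other segment in the inventory fails at least one.

ð, ɳ, n, d, dʒ, β, dz, m, v, ɖ, ʒ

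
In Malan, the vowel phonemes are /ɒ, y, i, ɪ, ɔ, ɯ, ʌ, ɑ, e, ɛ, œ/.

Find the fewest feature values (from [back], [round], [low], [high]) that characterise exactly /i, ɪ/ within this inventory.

Every target segment is [+high], [-back], [-round]; each remaining inventory member fails at least one of these. Each conjunct is needed — [-back, -round] alone would also admit /e, ɛ/; [+high, -round] alone would also admit /ɯ/; [+high, -back] alone would also admit /y/ — and no other combination of two listed features has exactly this extension, so three is the minimum.

[+high, -back, -round]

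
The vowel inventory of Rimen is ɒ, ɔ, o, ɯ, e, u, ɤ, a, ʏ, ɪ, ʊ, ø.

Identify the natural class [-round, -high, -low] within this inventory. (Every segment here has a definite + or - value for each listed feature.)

e, ɤ

Checking each segment against [-round], [-high], [-low]: /e/ (mid front unrounded tense vowel), /ɤ/ (mid back unrounded tense vowel) satisfy every feature; every other segment in the inventory fails at least one.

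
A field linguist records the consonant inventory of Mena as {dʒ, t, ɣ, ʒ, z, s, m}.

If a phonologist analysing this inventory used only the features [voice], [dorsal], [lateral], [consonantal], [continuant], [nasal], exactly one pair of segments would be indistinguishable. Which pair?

On the given features, /ʒ/ and /z/ have an identical profile: [+voice], [-dorsal], [-lateral], [+consonantal], [+continuant], [-nasal]. No other two segments in the inventory coincide on all 6 features. (They do differ in [anterior] and [distributed], which are not among the given features.)

ʒ, z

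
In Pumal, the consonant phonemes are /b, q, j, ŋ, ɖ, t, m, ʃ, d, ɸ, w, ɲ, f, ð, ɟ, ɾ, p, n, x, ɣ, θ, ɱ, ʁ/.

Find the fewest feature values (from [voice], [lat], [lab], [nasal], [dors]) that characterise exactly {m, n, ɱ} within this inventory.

[+nasal, −dors]

/m, n, ɱ/ are all [+nasal], [−dorsal], and no other segment in the inventory matches both values. Dropping any one of them over-generates: [−dorsal] alone would also admit /b, ɖ, t, ʃ, …/; [+nasal] alone would also admit /ŋ, ɲ/. No other single listed feature picks out exactly this set either, so fewer than two features will not do.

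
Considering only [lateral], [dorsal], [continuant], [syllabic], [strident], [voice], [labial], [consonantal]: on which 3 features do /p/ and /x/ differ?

/p/ (voiceless bilabial stop) and /x/ (voiceless velar fricative) agree on [−lateral], [−syllabic], [−strident], [−voice], [+consonantal]. They differ on [continuant] (/p/ [−], /x/ [+]), [labial] (/p/ [+], /x/ [−]), [dorsal] (/p/ [−], /x/ [+]).

[continuant], [labial], [dorsal]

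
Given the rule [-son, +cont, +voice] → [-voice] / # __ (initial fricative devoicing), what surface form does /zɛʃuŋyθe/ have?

[sɛʃuŋyθe]

The only segment in the rule's environment that also matches [-son, +cont, +voice] is /z/. Applying [-voice] turns the voiced alveolar fricative into /s/ (voiceless alveolar fricative), giving [sɛʃuŋyθe].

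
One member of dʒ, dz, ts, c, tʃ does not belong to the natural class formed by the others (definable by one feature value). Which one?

[delayed release] (equivalently [strident], [dorsal]) groups all but one: /ts, tʃ, dz, dʒ/ share [+delayed release] while /c/ (voiceless palatal stop) alone is [−delayed release]. Removing any other segment would not leave a single-feature class that excludes it.

c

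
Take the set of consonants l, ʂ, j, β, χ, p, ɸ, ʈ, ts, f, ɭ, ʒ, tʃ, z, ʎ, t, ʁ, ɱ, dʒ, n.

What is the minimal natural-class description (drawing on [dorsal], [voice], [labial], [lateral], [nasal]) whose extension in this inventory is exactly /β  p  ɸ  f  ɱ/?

The target set is precisely the extension of [+labial] in this inventory.

[+labial]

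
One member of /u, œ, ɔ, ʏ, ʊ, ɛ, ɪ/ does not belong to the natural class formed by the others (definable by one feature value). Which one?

[tense] groups all but one: /ɔ, ʏ, œ, ɛ, ʊ, ɪ/ share [-tense] while /u/ (high back rounded tense vowel) alone is [+tense]. Removing any other segment would not leave a single-feature class that excludes it.

u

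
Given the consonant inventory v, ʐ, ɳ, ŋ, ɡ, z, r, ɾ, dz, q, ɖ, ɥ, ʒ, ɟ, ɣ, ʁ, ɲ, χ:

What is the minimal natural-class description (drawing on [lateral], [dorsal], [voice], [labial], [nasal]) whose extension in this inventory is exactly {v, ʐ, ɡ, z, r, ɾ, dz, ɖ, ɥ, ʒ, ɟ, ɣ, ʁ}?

Every target segment is [+voice], [−nasal]; each remaining inventory member fails at least one of these. Each conjunct is needed — [−nasal] alone would also admit /q, χ/; [+voice] alone would also admit /ɳ, ŋ, ɲ/ — and no other single listed feature has exactly this extension, so two is the minimum.

[+voice, −nasal]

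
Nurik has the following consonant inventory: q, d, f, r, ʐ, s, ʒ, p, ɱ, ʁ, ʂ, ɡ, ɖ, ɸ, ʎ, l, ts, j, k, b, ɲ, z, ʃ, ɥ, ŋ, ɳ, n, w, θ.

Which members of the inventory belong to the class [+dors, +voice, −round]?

ʁ, ɡ, ʎ, j, ɲ, ŋ

The [+dorsal] segments are /q, ʁ, ɡ, ʎ, j, k, ɲ, ɥ, ŋ, w/.
Of those, [+voice] gives /ʁ, ɡ, ʎ, j, ɲ, ɥ, ŋ, w/.
Then [−round] leaves /ʁ, ɡ, ʎ, j, ɲ, ŋ/.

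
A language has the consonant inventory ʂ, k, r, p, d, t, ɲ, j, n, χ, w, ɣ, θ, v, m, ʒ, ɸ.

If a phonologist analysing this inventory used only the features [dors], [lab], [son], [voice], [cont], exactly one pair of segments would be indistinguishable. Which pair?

On the given features, /θ/ and /ʂ/ have an identical profile: [−dorsal], [−labial], [−sonorant], [−voice], [+continuant]. No other two segments in the inventory coincide on all 5 features. (They do differ in [strident], [anterior] and [distributed], which are not among the given features.)

θ, ʂ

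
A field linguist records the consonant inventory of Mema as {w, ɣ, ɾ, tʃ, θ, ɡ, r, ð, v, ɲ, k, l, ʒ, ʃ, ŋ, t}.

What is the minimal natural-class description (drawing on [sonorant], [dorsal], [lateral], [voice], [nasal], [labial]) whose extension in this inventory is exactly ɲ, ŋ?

Every target segment is [+nasal] and no other inventory member is, so one feature is enough.

[+nasal]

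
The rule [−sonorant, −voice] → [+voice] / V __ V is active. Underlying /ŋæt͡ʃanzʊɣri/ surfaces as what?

[ŋæd͡ʒanzʊɣri]

/t͡ʃ/ satisfies [−sonorant, −voice] and sits in V __ V. The [+voice] counterpart of the voiceless postalveolar affricate is /d͡ʒ/. Other segments in /ŋæt͡ʃanzʊɣri/ either fail the structural description or are not in the environment, so the surface form is [ŋæd͡ʒanzʊɣri].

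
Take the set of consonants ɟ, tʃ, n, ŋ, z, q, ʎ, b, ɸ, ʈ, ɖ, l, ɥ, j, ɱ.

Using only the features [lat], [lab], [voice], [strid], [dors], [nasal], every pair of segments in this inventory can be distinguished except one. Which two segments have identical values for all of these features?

Both /j/ and /ɟ/ are [−lateral], [−labial], [+voice], [−strident], [+dorsal], [−nasal]. Since the list omits [sonorant] and [continuant] — which do distinguish the palatal glide from the voiced palatal stop — this pair collapses; all other pairs remain distinct.

j, ɟ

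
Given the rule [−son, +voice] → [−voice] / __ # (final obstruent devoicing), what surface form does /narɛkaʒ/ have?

[narɛkaʃ]

/ʒ/ satisfies [−son, +voice] and sits in __ #. The [−voice] counterpart of the voiced postalveolar fricative is /ʃ/. Other segments in /narɛkaʒ/ either fail the structural description or are not in the environment, so the surface form is [narɛkaʃ].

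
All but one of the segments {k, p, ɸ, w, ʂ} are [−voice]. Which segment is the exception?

w

/p, k, ʂ, ɸ/ are all [−voice]; /w/ (labial-velar glide) is [+voice].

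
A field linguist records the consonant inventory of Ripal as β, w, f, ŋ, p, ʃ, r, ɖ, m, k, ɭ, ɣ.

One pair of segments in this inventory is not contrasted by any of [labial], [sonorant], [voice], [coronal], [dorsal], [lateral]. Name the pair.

f, p

On the given features, /f/ and /p/ have an identical profile: [+labial], [−sonorant], [−voice], [−coronal], [−dorsal], [−lateral]. No other two segments in the inventory coincide on all 6 features. (They do differ in [continuant], which is not among the given features.)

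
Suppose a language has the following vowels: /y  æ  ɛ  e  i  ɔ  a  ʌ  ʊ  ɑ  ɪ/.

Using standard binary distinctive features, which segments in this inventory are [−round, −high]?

æ, ɛ, e, a, ʌ, ɑ

Eliminate segments failing any feature: /y, ɔ, ʊ/ are [+round]; /i, ɪ/ are [+high]. The remaining /æ, ɛ, e, a, ʌ, ɑ/ satisfy [−round], [−high].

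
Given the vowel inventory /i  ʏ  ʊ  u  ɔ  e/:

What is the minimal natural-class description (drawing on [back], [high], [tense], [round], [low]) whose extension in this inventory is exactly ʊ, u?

[+high, +back]

/ʊ, u/ are all [+high], [+back], and no other segment in the inventory matches both values. Dropping any one of them over-generates: [+back] alone would also admit /ɔ/; [+high] alone would also admit /i, ʏ/. No other single listed feature picks out exactly this set either, so fewer than two features will not do.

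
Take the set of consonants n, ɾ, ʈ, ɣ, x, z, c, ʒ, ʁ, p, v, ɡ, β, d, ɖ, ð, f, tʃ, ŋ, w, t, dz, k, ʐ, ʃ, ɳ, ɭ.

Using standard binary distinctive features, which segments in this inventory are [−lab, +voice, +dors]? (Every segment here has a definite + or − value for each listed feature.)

ɣ, ʁ, ɡ, ŋ

Eliminate segments failing any feature: /n, ɾ, z, ʒ, d, ɖ, ð, dz, ʐ, ɳ, ɭ/ are [−dorsal]; /ʈ, x, c, tʃ, t, k, ʃ/ are [−voice]; /p, v, β, f, w/ are [+labial]. The remaining /ɣ, ʁ, ɡ, ŋ/ satisfy [−labial], [+voice], [+dorsal].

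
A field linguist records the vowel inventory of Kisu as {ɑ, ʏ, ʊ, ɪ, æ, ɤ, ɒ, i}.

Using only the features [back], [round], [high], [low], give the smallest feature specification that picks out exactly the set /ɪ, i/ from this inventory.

The class [+high], [-round] has exactly /ɪ, i/ as its extension in this inventory. No smaller conjunction from the listed features achieves this: [-round] alone would also admit /ɑ, æ, ɤ/; [+high] alone would also admit /ʏ, ʊ/; and checking the remaining single features turns up none with this extension.

[+high, -round]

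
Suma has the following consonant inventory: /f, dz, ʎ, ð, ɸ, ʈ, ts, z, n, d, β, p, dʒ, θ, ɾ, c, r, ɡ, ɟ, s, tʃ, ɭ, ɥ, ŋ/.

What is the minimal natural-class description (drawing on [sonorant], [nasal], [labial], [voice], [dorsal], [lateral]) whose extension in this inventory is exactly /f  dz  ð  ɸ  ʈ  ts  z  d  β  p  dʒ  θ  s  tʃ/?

The class [−sonorant], [−dorsal] has exactly /f, dz, ð, ɸ, ʈ, ts, z, d, β, p, dʒ, θ, s, tʃ/ as its extension in this inventory. No smaller conjunction from the listed features achieves this: [−dorsal] alone would also admit /n, ɾ, r, ɭ/; [−sonorant] alone would also admit /c, ɡ, ɟ/; and checking the remaining single features turns up none with this extension.

[−sonorant, −dorsal]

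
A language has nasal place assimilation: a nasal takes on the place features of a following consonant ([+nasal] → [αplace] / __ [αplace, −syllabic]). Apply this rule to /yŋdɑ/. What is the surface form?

/ŋ/ sits before the [+coronal] consonant /d/, so it takes on [+coronal] and surfaces as /n/. The rest of the form is unaffected: [yndɑ].

[yndɑ]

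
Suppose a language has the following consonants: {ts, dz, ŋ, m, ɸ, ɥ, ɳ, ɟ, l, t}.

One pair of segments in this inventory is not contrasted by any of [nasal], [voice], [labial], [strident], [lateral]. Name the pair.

ɳ, ŋ

Both /ɳ/ and /ŋ/ are [+nasal], [+voice], [-labial], [-strident], [-lateral]. Since the list omits [coronal] and [dorsal] — which do distinguish the retroflex nasal from the velar nasal — this pair collapses; all other pairs remain distinct.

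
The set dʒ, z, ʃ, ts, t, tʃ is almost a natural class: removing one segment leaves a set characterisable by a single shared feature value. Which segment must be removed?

t

[strident] groups all but one: /ts, dʒ, ʃ, tʃ, z/ share [+strident] while /t/ (voiceless alveolar stop) alone is [−strident]. Removing any other segment would not leave a single-feature class that excludes it.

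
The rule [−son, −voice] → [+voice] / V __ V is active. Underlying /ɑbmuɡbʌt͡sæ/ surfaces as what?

/t͡s/ satisfies [−son, −voice] and sits in V __ V. The [+voice] counterpart of the voiceless alveolar affricate is /d͡z/. Other segments in /ɑbmuɡbʌt͡sæ/ either fail the structural description or are not in the environment, so the surface form is [ɑbmuɡbʌd͡zæ].

[ɑbmuɡbʌd͡zæ]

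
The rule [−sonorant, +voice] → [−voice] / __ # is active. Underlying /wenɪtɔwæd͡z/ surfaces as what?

Only the final segment /d͡z/ is both word-final and matches the structural description. It is a voiced alveolar affricate, so [−sonorant, +voice] holds; changing it to [−voice] with all other features held fixed yields /t͡s/ (voiceless alveolar affricate). No other segment meets both the structural description and the environment, so the output is [wenɪtɔwæt͡s].

[wenɪtɔwæt͡s]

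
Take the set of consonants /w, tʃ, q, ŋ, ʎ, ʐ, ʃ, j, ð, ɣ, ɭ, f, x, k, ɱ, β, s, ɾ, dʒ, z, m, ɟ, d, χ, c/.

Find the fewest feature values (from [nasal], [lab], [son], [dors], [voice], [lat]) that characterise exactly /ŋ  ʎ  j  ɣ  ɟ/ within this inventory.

[+voice, -lab, +dors]

The class [+voice], [-labial], [+dorsal] has exactly /ŋ, ʎ, j, ɣ, ɟ/ as its extension in this inventory. No smaller conjunction from the listed features achieves this: [-labial, +dorsal] alone would also admit /q, x, k, χ, …/; [+voice, +dorsal] alone would also admit /w/; [+voice, -labial] alone would also admit /ʐ, ð, ɭ, ɾ, …/; and checking the remaining two-feature bundles turns up none with this extension.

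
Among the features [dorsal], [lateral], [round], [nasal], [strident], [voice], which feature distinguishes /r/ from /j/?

/r/ is the alveolar trill and /j/ is the palatal glide. Both are [-lateral], [-round], [-nasal], [-strident], [+voice]. /r/ is [-dorsal] while /j/ is [+dorsal], so the distinguishing feature is [dorsal].

[dorsal]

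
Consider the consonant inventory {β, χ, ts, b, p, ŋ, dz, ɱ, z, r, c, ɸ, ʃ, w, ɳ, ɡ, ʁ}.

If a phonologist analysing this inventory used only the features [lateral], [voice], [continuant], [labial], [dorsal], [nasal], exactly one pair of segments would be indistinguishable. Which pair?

z, r

Both /z/ and /r/ are [-lateral], [+voice], [+continuant], [-labial], [-dorsal], [-nasal]. Since the list omits [sonorant] and [strident] — which do distinguish the voiced alveolar fricative from the alveolar trill — this pair collapses; all other pairs remain distinct.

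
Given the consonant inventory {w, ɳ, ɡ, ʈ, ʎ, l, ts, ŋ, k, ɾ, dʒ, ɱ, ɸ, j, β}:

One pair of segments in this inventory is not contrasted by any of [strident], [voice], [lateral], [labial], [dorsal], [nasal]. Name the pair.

Both /j/ and /ɡ/ are [-strident], [+voice], [-lateral], [-labial], [+dorsal], [-nasal]. Since the list omits [sonorant], [continuant] and [back] — which do distinguish the palatal glide from the voiced velar stop — this pair collapses; all other pairs remain distinct.

j, ɡ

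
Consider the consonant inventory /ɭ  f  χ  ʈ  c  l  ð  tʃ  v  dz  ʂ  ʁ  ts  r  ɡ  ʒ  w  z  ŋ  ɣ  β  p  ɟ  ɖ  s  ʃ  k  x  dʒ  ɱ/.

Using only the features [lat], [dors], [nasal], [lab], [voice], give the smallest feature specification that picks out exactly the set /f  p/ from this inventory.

[-voice, +lab]

/f, p/ are all [-voice], [+labial], and no other segment in the inventory matches both values. Dropping any one of them over-generates: [+labial] alone would also admit /v, w, β, ɱ/; [-voice] alone would also admit /χ, ʈ, c, tʃ, …/. No other single listed feature picks out exactly this set either, so fewer than two features will not do.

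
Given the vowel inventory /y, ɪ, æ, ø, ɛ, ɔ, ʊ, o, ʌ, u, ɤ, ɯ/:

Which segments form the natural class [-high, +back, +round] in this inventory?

ɔ, o

Among the inventory, the [-high] segments are /æ, ø, ɛ, ɔ, o, ʌ, ɤ/.
Intersecting with [+back] gives /ɔ, o, ʌ, ɤ/.
Then [+round] leaves /ɔ, o/.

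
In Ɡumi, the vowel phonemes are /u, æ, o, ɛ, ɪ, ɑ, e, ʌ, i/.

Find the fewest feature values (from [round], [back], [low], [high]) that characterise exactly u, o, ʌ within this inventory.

Every target segment is [-low], [+back]; each remaining inventory member fails at least one of these. Each conjunct is needed — [+back] alone would also admit /ɑ/; [-low] alone would also admit /ɛ, ɪ, e, i/ — and no other single listed feature has exactly this extension, so two is the minimum.

[-low, +back]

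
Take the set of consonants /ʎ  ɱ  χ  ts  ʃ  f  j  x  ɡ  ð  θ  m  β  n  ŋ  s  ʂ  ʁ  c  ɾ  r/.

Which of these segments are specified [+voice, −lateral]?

Among the inventory, the [+voice] segments are /ʎ, ɱ, j, ɡ, ð, m, β, n, ŋ, ʁ, ɾ, r/.
Intersecting with [−lateral] leaves /ɱ, j, ɡ, ð, m, β, n, ŋ, ʁ, ɾ, r/.

ɱ, j, ɡ, ð, m, β, n, ŋ, ʁ, ɾ, r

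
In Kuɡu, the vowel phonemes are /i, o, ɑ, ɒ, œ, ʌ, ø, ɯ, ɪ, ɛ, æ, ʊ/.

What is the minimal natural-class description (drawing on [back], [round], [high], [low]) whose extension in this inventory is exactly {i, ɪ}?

/i, ɪ/ are all [+high], [-back], and no other segment in the inventory matches both values. Dropping any one of them over-generates: [-back] alone would also admit /œ, ø, ɛ, æ/; [+high] alone would also admit /ɯ, ʊ/. No other single listed feature picks out exactly this set either, so fewer than two features will not do.

[+high, -back]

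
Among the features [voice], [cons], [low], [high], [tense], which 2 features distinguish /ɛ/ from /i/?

/ɛ/ (mid front unrounded lax vowel) and /i/ (high front unrounded tense vowel) agree on [+voice], [−consonantal], [−low]. They differ on [high] (/ɛ/ [−], /i/ [+]), [tense] (/ɛ/ [−], /i/ [+]).

[high], [tense]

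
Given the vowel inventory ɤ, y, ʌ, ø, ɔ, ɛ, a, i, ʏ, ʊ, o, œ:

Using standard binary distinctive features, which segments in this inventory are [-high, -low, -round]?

Among the inventory, the [-high] segments are /ɤ, ʌ, ø, ɔ, ɛ, a, o, œ/.
Among these, [-low] gives /ɤ, ʌ, ø, ɔ, ɛ, o, œ/.
Among these, [-round] leaves /ɤ, ʌ, ɛ/.

ɤ, ʌ, ɛ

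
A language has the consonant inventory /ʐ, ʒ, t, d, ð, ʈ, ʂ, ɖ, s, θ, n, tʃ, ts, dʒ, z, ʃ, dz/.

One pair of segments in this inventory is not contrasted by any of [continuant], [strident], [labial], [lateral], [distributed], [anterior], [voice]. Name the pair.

d, n

Both /d/ and /n/ are [−continuant], [−strident], [−labial], [−lateral], [−distributed], [+anterior], [+voice]. Since the list omits [sonorant] and [nasal] — which do distinguish the voiced alveolar stop from the alveolar nasal — this pair collapses; all other pairs remain distinct.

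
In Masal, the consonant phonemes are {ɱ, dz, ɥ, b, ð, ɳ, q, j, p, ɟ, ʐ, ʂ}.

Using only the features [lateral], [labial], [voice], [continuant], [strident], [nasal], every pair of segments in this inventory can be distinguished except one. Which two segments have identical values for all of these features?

ð, j

/ð/ (voiced dental fricative) and /j/ (palatal glide) are both [-lateral], [-labial], [+voice], [+continuant], [-strident], [-nasal], so none of the listed features separates them. (They do differ in [sonorant] and [dorsal], which are not among the given features.) Every other pair in the inventory differs on at least one listed feature.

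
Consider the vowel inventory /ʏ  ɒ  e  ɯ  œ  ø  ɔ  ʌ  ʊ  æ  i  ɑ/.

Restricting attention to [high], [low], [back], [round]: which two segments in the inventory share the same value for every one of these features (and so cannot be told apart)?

œ, ø

/œ/ (mid front rounded lax vowel) and /ø/ (mid front rounded tense vowel) are both [−high], [−low], [−back], [+round], so none of the listed features separates them. (They do differ in [tense], which is not among the given features.) Every other pair in the inventory differs on at least one listed feature.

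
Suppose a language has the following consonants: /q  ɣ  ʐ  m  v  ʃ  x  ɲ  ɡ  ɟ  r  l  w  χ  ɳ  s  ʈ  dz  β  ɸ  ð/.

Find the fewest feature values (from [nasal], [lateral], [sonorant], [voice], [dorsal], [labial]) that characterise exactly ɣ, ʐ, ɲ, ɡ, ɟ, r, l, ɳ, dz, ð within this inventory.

The class [+voice], [−labial] has exactly /ɣ, ʐ, ɲ, ɡ, ɟ, r, l, ɳ, dz, ð/ as its extension in this inventory. No smaller conjunction from the listed features achieves this: [−labial] alone would also admit /q, ʃ, x, χ, …/; [+voice] alone would also admit /m, v, w, β/; and checking the remaining single features turns up none with this extension.

[+voice, −labial]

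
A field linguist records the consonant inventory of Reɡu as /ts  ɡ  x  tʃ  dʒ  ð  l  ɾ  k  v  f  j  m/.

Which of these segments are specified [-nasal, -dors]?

ts, tʃ, dʒ, ð, l, ɾ, v, f

Checking each segment against [-nasal], [-dorsal]: /ts/ (voiceless alveolar affricate), /tʃ/ (voiceless postalveolar affricate), /dʒ/ (voiced postalveolar affricate), /ð/ (voiced dental fricative), /l/ (alveolar lateral approximant), /ɾ/ (alveolar tap), among others, satisfy every feature; every other segment in the inventory fails at least one.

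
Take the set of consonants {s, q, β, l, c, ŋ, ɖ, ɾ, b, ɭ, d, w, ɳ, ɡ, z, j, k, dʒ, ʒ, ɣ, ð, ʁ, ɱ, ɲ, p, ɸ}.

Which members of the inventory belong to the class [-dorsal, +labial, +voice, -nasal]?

β, b

Eliminate segments failing any feature: /s, l, ɖ, ɾ, ɭ, d, ɳ, z, dʒ, ʒ, ð/ are [-labial]; /q, c, ŋ, w, ɡ, j, k, ɣ, ʁ, ɲ/ are [+dorsal]; /ɱ/ is [+nasal]; /p, ɸ/ are [-voice]. The remaining /β, b/ satisfy [-dorsal], [+labial], [+voice], [-nasal].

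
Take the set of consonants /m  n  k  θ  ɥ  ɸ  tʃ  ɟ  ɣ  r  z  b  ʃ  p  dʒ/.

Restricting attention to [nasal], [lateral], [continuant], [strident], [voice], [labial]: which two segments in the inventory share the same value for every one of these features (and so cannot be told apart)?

On the given features, /ɣ/ and /r/ have an identical profile: [−nasal], [−lateral], [+continuant], [−strident], [+voice], [−labial]. No other two segments in the inventory coincide on all 6 features. (They do differ in [sonorant], [coronal] and [dorsal], which are not among the given features.)

ɣ, r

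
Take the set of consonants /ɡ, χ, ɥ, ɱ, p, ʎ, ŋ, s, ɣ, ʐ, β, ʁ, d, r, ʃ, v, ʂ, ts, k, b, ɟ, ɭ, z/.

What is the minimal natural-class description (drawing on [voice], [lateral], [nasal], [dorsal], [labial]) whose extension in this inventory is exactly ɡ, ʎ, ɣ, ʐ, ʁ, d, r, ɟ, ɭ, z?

The class [+voice], [−nasal], [−labial] has exactly /ɡ, ʎ, ɣ, ʐ, ʁ, d, r, ɟ, ɭ, z/ as its extension in this inventory. No smaller conjunction from the listed features achieves this: [−nasal, −labial] alone would also admit /χ, s, ʃ, ʂ, …/; [+voice, −labial] alone would also admit /ŋ/; [+voice, −nasal] alone would also admit /ɥ, β, v, b/; and checking the remaining two-feature bundles turns up none with this extension.

[+voice, −nasal, −labial]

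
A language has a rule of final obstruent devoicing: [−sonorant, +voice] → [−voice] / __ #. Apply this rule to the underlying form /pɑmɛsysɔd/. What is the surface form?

[pɑmɛsysɔt]

/d/ satisfies [−sonorant, +voice] and sits in __ #. The [−voice] counterpart of the voiced alveolar stop is /t/. Other segments in /pɑmɛsysɔd/ either fail the structural description or are not in the environment, so the surface form is [pɑmɛsysɔt].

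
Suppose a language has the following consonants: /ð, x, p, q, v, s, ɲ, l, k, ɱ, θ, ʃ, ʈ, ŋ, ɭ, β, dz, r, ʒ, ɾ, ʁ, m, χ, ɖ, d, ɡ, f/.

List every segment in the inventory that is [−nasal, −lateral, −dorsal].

ð, p, v, s, θ, ʃ, ʈ, β, dz, r, ʒ, ɾ, ɖ, d, f

Checking each segment against [−nasal], [−lateral], [−dorsal]: /ð/ (voiced dental fricative), /p/ (voiceless bilabial stop), /v/ (voiced labiodental fricative), /s/ (voiceless alveolar fricative), /θ/ (voiceless dental fricative), /ʃ/ (voiceless postalveolar fricative), among others, satisfy every feature; every other segment in the inventory fails at least one.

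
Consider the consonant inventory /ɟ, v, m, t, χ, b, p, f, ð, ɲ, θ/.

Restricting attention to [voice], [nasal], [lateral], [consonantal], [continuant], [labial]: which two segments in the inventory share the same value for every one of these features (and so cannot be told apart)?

Both /θ/ and /χ/ are [-voice], [-nasal], [-lateral], [+consonantal], [+continuant], [-labial]. Since the list omits [coronal] and [dorsal] — which do distinguish the voiceless dental fricative from the voiceless uvular fricative — this pair collapses; all other pairs remain distinct.

θ, χ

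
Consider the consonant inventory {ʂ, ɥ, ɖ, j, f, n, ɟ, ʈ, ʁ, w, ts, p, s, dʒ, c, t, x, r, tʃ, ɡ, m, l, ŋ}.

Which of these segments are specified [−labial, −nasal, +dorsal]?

j, ɟ, ʁ, c, x, ɡ

Eliminate segments failing any feature: /ʂ, ɖ, ʈ, ts, s, dʒ, t, r, tʃ, l/ are [−dorsal]; /ɥ, f, w, p, m/ are [+labial]; /n, ŋ/ are [+nasal]. The remaining /j, ɟ, ʁ, c, x, ɡ/ satisfy [−labial], [−nasal], [+dorsal].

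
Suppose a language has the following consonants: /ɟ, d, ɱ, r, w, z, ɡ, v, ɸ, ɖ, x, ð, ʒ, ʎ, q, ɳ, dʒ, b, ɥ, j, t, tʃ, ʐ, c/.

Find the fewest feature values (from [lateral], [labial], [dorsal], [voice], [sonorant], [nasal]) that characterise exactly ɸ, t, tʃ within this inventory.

[−voice, −dorsal]

Every target segment is [−voice], [−dorsal]; each remaining inventory member fails at least one of these. Each conjunct is needed — [−dorsal] alone would also admit /d, ɱ, r, z, …/; [−voice] alone would also admit /x, q, c/ — and no other single listed feature has exactly this extension, so two is the minimum.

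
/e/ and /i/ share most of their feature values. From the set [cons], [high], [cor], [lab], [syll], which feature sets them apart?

/e/ (mid front unrounded tense vowel) and /i/ (high front unrounded tense vowel) agree on [-consonantal], [-coronal], [-labial], [+syllabic]. They differ on [high] (/e/ [-], /i/ [+]).

[high]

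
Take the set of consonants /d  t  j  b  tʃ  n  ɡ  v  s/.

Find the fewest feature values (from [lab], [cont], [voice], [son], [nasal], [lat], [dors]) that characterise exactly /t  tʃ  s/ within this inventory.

[-voice]

The target set is precisely the extension of [-voice] in this inventory.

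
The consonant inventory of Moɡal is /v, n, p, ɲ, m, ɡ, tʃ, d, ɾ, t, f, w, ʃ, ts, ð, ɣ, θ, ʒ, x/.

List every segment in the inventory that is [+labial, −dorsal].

The [+labial] segments are /v, p, m, f, w/.
Among these, [−dorsal] leaves /v, p, m, f/.

v, p, m, f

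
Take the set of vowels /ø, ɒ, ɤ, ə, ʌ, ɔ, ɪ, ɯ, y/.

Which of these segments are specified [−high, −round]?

ɤ, ə, ʌ

The [−high] segments are /ø, ɒ, ɤ, ə, ʌ, ɔ/.
Within that set, [−round] leaves /ɤ, ə, ʌ/.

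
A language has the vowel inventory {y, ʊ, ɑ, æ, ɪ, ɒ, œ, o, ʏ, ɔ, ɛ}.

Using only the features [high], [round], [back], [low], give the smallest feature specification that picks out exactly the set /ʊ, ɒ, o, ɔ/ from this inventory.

Every target segment is [+back], [+round]; each remaining inventory member fails at least one of these. Each conjunct is needed — [+round] alone would also admit /y, œ, ʏ/; [+back] alone would also admit /ɑ/ — and no other single listed feature has exactly this extension, so two is the minimum.

[+back, +round]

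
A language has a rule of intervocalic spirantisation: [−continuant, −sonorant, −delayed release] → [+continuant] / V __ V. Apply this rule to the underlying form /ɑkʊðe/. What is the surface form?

The only segment in the rule's environment that also matches [−continuant, −sonorant, −delayed release] is /k/. Applying [+continuant] turns the voiceless velar stop into /x/ (voiceless velar fricative), giving [ɑxʊðe].

[ɑxʊðe]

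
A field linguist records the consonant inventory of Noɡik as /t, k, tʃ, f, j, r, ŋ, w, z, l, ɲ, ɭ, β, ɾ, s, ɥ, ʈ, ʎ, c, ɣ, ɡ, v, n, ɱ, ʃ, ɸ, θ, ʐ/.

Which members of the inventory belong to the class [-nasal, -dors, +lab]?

Eliminate segments failing any feature: /t, tʃ, r, z, l, ɭ, ɾ, s, ʈ, ʃ, θ, ʐ/ are [-labial]; /k, j, w, ɥ, ʎ, c, ɣ, ɡ/ are [+dorsal]; /ŋ, ɲ, n, ɱ/ are [+nasal]. The remaining /f, β, v, ɸ/ satisfy [-nasal], [-dorsal], [+labial].

f, β, v, ɸ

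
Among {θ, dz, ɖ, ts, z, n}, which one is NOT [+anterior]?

ɖ

/θ, ts, dz, n, z/ are all [+anterior]; /ɖ/ (voiced retroflex stop) is [−anterior].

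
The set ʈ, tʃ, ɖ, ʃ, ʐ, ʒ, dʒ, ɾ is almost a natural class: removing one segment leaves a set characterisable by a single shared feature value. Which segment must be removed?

/tʃ, ʒ, ʈ, dʒ, ʃ, ʐ, ɖ/ are all [-anterior], but /ɾ/ (alveolar tap) is [+anterior]. No other single segment can be removed to leave a set sharing one feature value that the removed segment lacks, so /ɾ/ is the odd one out.

ɾ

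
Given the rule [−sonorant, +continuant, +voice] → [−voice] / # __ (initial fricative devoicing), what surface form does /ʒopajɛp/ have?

[ʃopajɛp]

/ʒ/ satisfies [−sonorant, +continuant, +voice] and sits in # __. The [−voice] counterpart of the voiced postalveolar fricative is /ʃ/. Other segments in /ʒopajɛp/ either fail the structural description or are not in the environment, so the surface form is [ʃopajɛp].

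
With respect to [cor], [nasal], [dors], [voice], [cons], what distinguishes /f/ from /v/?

[voice]

/f/ (voiceless labiodental fricative) and /v/ (voiced labiodental fricative) agree on [−coronal], [−nasal], [−dorsal], [+consonantal]. They differ on [voice] (/f/ [−], /v/ [+]).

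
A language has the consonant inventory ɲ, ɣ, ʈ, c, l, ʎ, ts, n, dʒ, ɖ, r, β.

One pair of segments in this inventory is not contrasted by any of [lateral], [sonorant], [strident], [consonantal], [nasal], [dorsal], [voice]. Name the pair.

On the given features, /ɖ/ and /β/ have an identical profile: [−lateral], [−sonorant], [−strident], [+consonantal], [−nasal], [−dorsal], [+voice]. No other two segments in the inventory coincide on all 7 features. (They do differ in [continuant], [labial] and [coronal], which are not among the given features.)

ɖ, β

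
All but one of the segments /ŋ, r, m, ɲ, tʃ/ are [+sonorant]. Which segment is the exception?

/tʃ/ is the voiceless postalveolar affricate, which is [−sonorant]; the rest — /m, ɲ, r, ŋ/ — are [+sonorant].

tʃ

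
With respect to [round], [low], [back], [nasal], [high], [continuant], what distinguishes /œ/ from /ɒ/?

/œ/ is the mid front rounded lax vowel and /ɒ/ is the low back rounded vowel. Both are [+round], [-nasal], [-high], [+continuant]. /œ/ is [-low] while /ɒ/ is [+low]; /œ/ is [-back] while /ɒ/ is [+back], so the distinguishing features are [low], [back].

[low], [back]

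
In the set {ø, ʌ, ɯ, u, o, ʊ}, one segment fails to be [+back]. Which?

Every segment except /ø/ is [+back]. /ø/ (mid front rounded tense vowel) is [-back], so it is the exception.

ø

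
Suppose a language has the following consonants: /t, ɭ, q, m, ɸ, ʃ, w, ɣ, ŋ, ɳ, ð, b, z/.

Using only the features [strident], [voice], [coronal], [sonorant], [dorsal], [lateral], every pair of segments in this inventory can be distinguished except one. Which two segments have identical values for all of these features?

/w/ (labial-velar glide) and /ŋ/ (velar nasal) are both [−strident], [+voice], [−coronal], [+sonorant], [+dorsal], [−lateral], so none of the listed features separates them. (They do differ in [nasal], [continuant], [labial] and [round], which are not among the given features.) Every other pair in the inventory differs on at least one listed feature.

w, ŋ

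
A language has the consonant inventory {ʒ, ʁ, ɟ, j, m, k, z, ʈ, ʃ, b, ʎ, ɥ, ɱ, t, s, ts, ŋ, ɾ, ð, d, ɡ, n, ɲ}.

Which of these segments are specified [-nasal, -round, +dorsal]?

ʁ, ɟ, j, k, ʎ, ɡ

Checking each segment against [-nasal], [-round], [+dorsal]: /ʁ/ (voiced uvular fricative), /ɟ/ (voiced palatal stop), /j/ (palatal glide), /k/ (voiceless velar stop), /ʎ/ (palatal lateral approximant), /ɡ/ (voiced velar stop) satisfy every feature; every other segment in the inventory fails at least one.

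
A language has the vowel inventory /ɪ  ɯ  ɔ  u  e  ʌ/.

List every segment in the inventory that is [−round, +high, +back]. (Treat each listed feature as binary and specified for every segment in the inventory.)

ɯ

Checking each segment against [−round], [+high], [+back]: /ɯ/ (high back unrounded vowel) satisfies every feature; every other segment in the inventory fails at least one.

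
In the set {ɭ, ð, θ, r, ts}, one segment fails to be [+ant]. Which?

ɭ

/ɭ/ is the retroflex lateral approximant, which is [−anterior]; the rest — /r, ð, ts, θ/ — are [+anterior].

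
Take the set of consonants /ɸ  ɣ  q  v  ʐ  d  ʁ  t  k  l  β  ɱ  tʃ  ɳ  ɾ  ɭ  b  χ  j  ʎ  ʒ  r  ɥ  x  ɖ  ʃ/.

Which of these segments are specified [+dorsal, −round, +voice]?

ɣ, ʁ, j, ʎ

Eliminate segments failing any feature: /ɸ, v, ʐ, d, t, l, β, ɱ, tʃ, ɳ, ɾ, ɭ, b, ʒ, r, ɖ, ʃ/ are [−dorsal]; /q, k, χ, x/ are [−voice]; /ɥ/ is [+round]. The remaining /ɣ, ʁ, j, ʎ/ satisfy [+dorsal], [−round], [+voice].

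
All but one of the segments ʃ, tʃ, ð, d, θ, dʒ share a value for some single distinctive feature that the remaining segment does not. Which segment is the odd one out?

[distributed] groups all but one: /dʒ, θ, tʃ, ð, ʃ/ share [+distributed] while /d/ (voiced alveolar stop) alone is [-distributed]. Removing any other segment would not leave a single-feature class that excludes it.

d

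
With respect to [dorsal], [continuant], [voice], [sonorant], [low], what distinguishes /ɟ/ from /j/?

/ɟ/ is the voiced palatal stop and /j/ is the palatal glide. Both are [+dorsal], [+voice], [−low]. /ɟ/ is [−sonorant] while /j/ is [+sonorant]; /ɟ/ is [−continuant] while /j/ is [+continuant], so the distinguishing features are [sonorant], [continuant].

[sonorant], [continuant]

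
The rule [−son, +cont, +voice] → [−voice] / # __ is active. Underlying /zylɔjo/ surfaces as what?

Only the initial segment /z/ is both word-initial and matches the structural description. It is a voiced alveolar fricative, so [−son, +cont, +voice] holds; changing it to [−voice] with all other features held fixed yields /s/ (voiceless alveolar fricative). No other segment meets both the structural description and the environment, so the output is [sylɔjo].

[sylɔjo]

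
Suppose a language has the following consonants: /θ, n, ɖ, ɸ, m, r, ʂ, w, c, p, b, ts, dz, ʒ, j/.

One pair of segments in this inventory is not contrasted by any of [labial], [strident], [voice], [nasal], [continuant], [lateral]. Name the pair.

Both /j/ and /r/ are [−labial], [−strident], [+voice], [−nasal], [+continuant], [−lateral]. Since the list omits [dorsal] — which does distinguish the palatal glide from the alveolar trill — this pair collapses; all other pairs remain distinct.

j, r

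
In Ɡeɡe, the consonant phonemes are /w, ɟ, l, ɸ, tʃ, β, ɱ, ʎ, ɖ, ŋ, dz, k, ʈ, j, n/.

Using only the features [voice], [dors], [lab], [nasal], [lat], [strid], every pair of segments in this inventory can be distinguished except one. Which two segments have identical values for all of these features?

j, ɟ

Both /j/ and /ɟ/ are [+voice], [+dorsal], [-labial], [-nasal], [-lateral], [-strident]. Since the list omits [sonorant] and [continuant] — which do distinguish the palatal glide from the voiced palatal stop — this pair collapses; all other pairs remain distinct.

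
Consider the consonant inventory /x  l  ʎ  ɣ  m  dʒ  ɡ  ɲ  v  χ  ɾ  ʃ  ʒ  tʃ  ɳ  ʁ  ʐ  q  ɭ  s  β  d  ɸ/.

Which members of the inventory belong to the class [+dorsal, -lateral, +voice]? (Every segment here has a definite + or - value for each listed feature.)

ɣ, ɡ, ɲ, ʁ

Among the inventory, the [+dorsal] segments are /x, ʎ, ɣ, ɡ, ɲ, χ, ʁ, q/.
Then [-lateral] gives /x, ɣ, ɡ, ɲ, χ, ʁ, q/.
Among these, [+voice] leaves /ɣ, ɡ, ɲ, ʁ/.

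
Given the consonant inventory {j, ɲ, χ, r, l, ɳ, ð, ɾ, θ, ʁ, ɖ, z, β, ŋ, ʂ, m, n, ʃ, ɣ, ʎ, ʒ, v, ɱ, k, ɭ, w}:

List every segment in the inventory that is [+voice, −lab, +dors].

j, ɲ, ʁ, ŋ, ɣ, ʎ

Eliminate segments failing any feature: /χ, θ, ʂ, ʃ, k/ are [−voice]; /r, l, ɳ, ð, ɾ, ɖ, z, n, ʒ, ɭ/ are [−dorsal]; /β, m, v, ɱ, w/ are [+labial]. The remaining /j, ɲ, ʁ, ŋ, ɣ, ʎ/ satisfy [+voice], [−labial], [+dorsal].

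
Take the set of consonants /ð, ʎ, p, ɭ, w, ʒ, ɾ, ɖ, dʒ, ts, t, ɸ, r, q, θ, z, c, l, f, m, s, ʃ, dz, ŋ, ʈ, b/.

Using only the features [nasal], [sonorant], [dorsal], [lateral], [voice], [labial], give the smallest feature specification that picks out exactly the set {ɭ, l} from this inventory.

The class [+lateral], [−dorsal] has exactly /ɭ, l/ as its extension in this inventory. No smaller conjunction from the listed features achieves this: [−dorsal] alone would also admit /ð, p, ʒ, ɾ, …/; [+lateral] alone would also admit /ʎ/; and checking the remaining single features turns up none with this extension.

[+lateral, −dorsal]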